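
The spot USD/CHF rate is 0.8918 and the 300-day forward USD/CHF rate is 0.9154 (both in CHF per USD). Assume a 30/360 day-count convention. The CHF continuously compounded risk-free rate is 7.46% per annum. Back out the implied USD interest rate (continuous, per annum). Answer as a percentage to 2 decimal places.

F = S·e^((r_CHF − r_USD)T) ⇒ r_USD = r_CHF − ln(F/S)/T
ln(0.9154/0.8918) = 0.026119; /(300/360) = 0.031343
r_USD = 0.0746 − 0.031343 = 0.043257
r_USD = 4.33%

4.33%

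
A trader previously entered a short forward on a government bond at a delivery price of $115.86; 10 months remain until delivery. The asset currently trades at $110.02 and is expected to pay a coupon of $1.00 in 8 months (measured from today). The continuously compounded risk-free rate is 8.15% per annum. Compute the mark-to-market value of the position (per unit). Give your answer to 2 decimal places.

PV(remaining coupons) I = 1.00·e^(−0.0815·8/12) = 0.9471
Current forward F = (S − I)·e^(rT) = (110.02 − 0.9471)·e^(0.0815·10/12) = 109.0729 × 1.070276 = 116.7381
Value (long) = (F − K)·e^(−rT) = (116.7381 − 115.86) × 0.934338 = 0.8204
Short position value = −(long value) = -$0.82

-$0.82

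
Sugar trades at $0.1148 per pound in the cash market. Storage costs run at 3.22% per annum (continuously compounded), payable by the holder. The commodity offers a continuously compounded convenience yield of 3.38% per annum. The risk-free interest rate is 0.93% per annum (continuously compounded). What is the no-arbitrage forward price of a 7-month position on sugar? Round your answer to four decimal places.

$0.1153 per pound

Net carry = r + u − y = 0.0093 + 0.0322 − 0.0338 = 0.0077
F = S·e^((r+u−y)T) = 0.1148 · e^(0.0077 × 7/12) = 0.1148 · e^0.004492
= 0.1148 × 1.004502 = $0.1153 per pound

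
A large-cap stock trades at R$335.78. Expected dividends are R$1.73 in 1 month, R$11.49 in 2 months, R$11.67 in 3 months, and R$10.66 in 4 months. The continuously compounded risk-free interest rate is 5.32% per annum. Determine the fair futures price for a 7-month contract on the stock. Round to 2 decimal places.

R$310.16

PV(dividends) I = 1.73·e^(−0.0532·1/12) + 11.49·e^(−0.0532·2/12) + 11.67·e^(−0.0532·3/12) + 10.66·e^(−0.0532·4/12)
I = 1.7223 + 11.3886 + 11.5158 + 10.4726 = 35.0993
F = (S − I)·e^(rT) = (335.78 − 35.0993) · e^(0.0532·7/12)
= 300.6807 · e^0.031033 = 300.6807 × 1.031520 = R$310.16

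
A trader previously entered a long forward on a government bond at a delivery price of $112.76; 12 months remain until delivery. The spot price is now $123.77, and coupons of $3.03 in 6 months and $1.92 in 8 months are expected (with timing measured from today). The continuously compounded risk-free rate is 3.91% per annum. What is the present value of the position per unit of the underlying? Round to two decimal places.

PV(remaining coupons) I = 3.03·e^(−0.0391·6/12) + 1.92·e^(−0.0391·8/12) = 4.8419
Current forward F = (S − I)·e^(rT) = (123.77 − 4.8419)·e^(0.0391·12/12) = 118.9281 × 1.039874 = 123.6702
Value (long) = (F − K)·e^(−rT) = (123.6702 − 112.76) × 0.961655 = 10.4918
Value = $10.49

$10.49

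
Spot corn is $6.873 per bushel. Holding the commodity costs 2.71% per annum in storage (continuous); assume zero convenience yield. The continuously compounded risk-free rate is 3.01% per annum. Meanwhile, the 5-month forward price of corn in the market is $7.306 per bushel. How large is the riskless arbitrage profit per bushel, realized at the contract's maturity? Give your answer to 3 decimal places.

$0.267 per bushel

Fair forward: F* = S·e^(carry·T), with carry = (r + u) = 0.0301 + 0.0271 = 0.0572
F* = 6.873 · e^(0.0572 × 5/12) = 6.873 · e^0.023833 = 6.873 × 1.024119 = $7.0388
Market $7.306 > fair $7.0388: forward overpriced → cash-and-carry (buy spot, short the forward).
At maturity, profit = |F_mkt − F*| = |7.306 − 7.0388| = $0.267 per bushel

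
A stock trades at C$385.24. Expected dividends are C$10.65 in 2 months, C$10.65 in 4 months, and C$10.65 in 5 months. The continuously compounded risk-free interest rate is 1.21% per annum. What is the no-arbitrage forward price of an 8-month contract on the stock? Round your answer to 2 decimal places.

C$356.27

PV(dividends) I = 10.65·e^(−0.0121·2/12) + 10.65·e^(−0.0121·4/12) + 10.65·e^(−0.0121·5/12)
I = 10.6285 + 10.6071 + 10.5964 = 31.8320
F = (S − I)·e^(rT) = (385.24 − 31.8320) · e^(0.0121·8/12)
= 353.4080 · e^0.008067 = 353.4080 × 1.008100 = C$356.27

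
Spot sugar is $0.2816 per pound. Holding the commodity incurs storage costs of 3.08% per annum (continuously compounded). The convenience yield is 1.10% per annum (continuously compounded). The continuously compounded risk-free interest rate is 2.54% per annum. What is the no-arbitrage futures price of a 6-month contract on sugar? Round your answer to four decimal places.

Net carry = r + u − y = 0.0254 + 0.0308 − 0.0110 = 0.0452
F = S·e^((r+u−y)T) = 0.2816 · e^(0.0452 × 6/12) = 0.2816 · e^0.022600
= 0.2816 × 1.022857 = $0.2880 per pound

$0.2880 per pound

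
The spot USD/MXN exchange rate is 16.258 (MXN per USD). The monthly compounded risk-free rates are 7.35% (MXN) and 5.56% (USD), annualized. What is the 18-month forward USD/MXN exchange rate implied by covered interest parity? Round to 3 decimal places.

By covered interest parity, F = S · (1+r_MXN/12)^(12T) / (1+r_USD/12)^(12T)
= 16.258 × 1.116182 / 1.086767 = 16.258 × 1.027067
F = 16.698 MXN per USD

16.698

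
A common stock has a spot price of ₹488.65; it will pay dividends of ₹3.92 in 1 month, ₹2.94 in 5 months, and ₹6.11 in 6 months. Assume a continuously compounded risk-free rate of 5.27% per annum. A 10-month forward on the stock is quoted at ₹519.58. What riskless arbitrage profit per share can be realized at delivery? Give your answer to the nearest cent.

PV(dividends) I = 3.92·e^(−0.0527·1/12) + 2.94·e^(−0.0527·5/12) + 6.11·e^(−0.0527·6/12) = 12.7301
Fair forward F* = (S − I)·e^(rT) = (488.65 − 12.7301)·e^0.043917 = 475.9199 × 1.044896 = 497.2868
Market ₹519.58 > fair 497.2868: forward overpriced → cash-and-carry (borrow at r, buy the stock and collect the dividends, short the forward).
Profit at T = |F_mkt − F*| = |519.58 − 497.2868| = ₹22.29 per share

₹22.29 per share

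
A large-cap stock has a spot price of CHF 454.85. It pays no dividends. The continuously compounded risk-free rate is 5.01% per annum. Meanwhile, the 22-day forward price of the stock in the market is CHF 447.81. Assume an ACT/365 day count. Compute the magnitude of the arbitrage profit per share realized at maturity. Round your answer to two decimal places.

Fair forward: F* = S·e^(carry·T), with carry = r = 0.0501
F* = 454.85 · e^(0.0501 × 22/365) = 454.85 · e^0.003020 = 454.85 × 1.003025 = CHF 456.2259
Market CHF 447.81 < fair CHF 456.2259: forward underpriced → reverse cash-and-carry (short spot, go long the forward).
At maturity, profit = |F_mkt − F*| = |447.81 − 456.2259| = CHF 8.42 per share

CHF 8.42 per share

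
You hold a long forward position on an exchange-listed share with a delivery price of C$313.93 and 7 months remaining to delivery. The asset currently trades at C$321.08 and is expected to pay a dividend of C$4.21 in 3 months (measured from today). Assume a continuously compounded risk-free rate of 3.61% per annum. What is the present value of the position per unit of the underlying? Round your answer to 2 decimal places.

PV(remaining dividends) I = 4.21·e^(−0.0361·3/12) = 4.1722
Current forward F = (S − I)·e^(rT) = (321.08 − 4.1722)·e^(0.0361·7/12) = 316.9078 × 1.021282 = 323.6522
Value (long) = (F − K)·e^(−rT) = (323.6522 − 313.93) × 0.979162 = 9.5196
Value = C$9.52

C$9.52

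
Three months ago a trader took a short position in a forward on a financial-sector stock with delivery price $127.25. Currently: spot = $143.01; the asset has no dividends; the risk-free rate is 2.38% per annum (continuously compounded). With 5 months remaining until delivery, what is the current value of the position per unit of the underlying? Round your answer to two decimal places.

Current fair forward for the remaining 5 months: F = S·e^(r·T), r = 0.0238
F = 143.01 · e^(0.0238 × 5/12) = 143.01 × 1.009966 = 144.4352
Value of long forward = (F − K)·e^(−rT) = (144.4352 − 127.25) · e^(−0.0238·5/12)
= 17.1852 × 0.990132 = 17.02
Short position value = −(long value) = -$17.02

-$17.02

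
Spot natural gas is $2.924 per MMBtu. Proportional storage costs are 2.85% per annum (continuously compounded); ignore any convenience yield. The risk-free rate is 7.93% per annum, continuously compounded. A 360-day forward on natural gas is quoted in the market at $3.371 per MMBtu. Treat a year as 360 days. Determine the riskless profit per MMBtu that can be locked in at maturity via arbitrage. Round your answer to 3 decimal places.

Fair forward: F* = S·e^(carry·T), with carry = (r + u) = 0.0793 + 0.0285 = 0.1078
F* = 2.924 · e^(0.1078 × 360/360) = 2.924 · e^0.107800 = 2.924 × 1.113825 = $3.2568
Market $3.371 > fair $3.2568: forward overpriced → cash-and-carry (buy spot, short the forward).
At maturity, profit = |F_mkt − F*| = |3.371 − 3.2568| = $0.114 per MMBtu

$0.114 per MMBtu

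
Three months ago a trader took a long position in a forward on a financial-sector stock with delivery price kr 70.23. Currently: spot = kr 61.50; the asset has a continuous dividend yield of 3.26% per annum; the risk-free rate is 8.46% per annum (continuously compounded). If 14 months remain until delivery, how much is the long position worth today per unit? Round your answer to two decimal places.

-kr 4.42

Current fair forward for the remaining 14 months: F = S·e^((r − q)·T), (r − q) = 0.0846 − 0.0326 = 0.0520
F = 61.50 · e^(0.0520 × 14/12) = 61.50 × 1.062545 = 65.3465
Value of long forward = (F − K)·e^(−rT) = (65.3465 − 70.23) · e^(−0.0846·14/12)
= -4.8835 × 0.906014 = -4.42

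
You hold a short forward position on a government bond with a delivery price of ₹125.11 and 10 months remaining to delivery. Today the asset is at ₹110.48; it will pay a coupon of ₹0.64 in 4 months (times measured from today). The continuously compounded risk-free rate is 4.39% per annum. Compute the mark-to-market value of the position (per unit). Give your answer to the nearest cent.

PV(remaining coupons) I = 0.64·e^(−0.0439·4/12) = 0.6307
Current forward F = (S − I)·e^(rT) = (110.48 − 0.6307)·e^(0.0439·10/12) = 109.8493 × 1.037261 = 113.9424
Value (long) = (F − K)·e^(−rT) = (113.9424 − 125.11) × 0.964078 = -10.7664
Short position value = −(long value) = ₹10.77

₹10.77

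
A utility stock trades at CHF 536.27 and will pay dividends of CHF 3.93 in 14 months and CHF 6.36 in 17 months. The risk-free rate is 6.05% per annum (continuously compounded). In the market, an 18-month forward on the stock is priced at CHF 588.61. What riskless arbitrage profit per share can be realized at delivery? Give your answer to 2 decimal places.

PV(dividends) I = 3.93·e^(−0.0605·14/12) + 6.36·e^(−0.0605·17/12) = 9.4998
Fair forward F* = (S − I)·e^(rT) = (536.27 − 9.4998)·e^0.090750 = 526.7702 × 1.094995 = 576.8107
Market CHF 588.61 > fair 576.8107: forward overpriced → cash-and-carry (borrow at r, buy the stock and collect the dividends, short the forward).
Profit at T = |F_mkt − F*| = |588.61 − 576.8107| = CHF 11.80 per share

CHF 11.80 per share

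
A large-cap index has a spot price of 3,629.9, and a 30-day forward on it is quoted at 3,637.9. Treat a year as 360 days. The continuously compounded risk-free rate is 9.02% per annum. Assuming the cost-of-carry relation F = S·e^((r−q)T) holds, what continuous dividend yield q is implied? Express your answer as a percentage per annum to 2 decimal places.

From F = S·e^((r−q)T): (r − q) = ln(F/S)/T
ln(3637.9/3629.9) = ln(1.002204) = 0.002202
(r − q) = 0.002202 / (30/360) = 0.026424
q = r − ln(F/S)/T = 0.0902 − 0.026424 = 0.063776
q = 6.38%

6.38%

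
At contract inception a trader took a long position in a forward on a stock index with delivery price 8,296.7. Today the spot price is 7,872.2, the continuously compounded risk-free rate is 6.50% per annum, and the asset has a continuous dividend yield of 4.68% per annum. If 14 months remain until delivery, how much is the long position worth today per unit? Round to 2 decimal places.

Current fair forward for the remaining 14 months: F = S·e^((r − q)·T), (r − q) = 0.0650 − 0.0468 = 0.0182
F = 7872.2 · e^(0.0182 × 14/12) = 7872.2 × 1.02146036 = 8041.1402
Value of long forward = (F − K)·e^(−rT) = (8041.1402 − 8296.7) · e^(−0.0650·14/12)
= -255.5598 × 0.92697069 = -236.90

-236.90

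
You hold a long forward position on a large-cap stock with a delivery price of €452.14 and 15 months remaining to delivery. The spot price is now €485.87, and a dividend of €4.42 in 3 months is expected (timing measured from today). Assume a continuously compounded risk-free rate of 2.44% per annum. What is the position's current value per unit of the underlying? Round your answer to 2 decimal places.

PV(remaining dividends) I = 4.42·e^(−0.0244·3/12) = 4.3931
Current forward F = (S − I)·e^(rT) = (485.87 − 4.3931)·e^(0.0244·15/12) = 481.4769 × 1.030970 = 496.3882
Value (long) = (F − K)·e^(−rT) = (496.3882 − 452.14) × 0.969960 = 42.9190
Value = €42.92

€42.92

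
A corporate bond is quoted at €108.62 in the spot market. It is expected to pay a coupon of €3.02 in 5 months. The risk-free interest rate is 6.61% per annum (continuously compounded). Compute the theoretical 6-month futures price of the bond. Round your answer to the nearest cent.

€109.23

PV(coupons) I = 3.02·e^(−0.0661·5/12)
I = 2.9380
F = (S − I)·e^(rT) = (108.62 − 2.9380) · e^(0.0661·6/12)
= 105.6820 · e^0.033050 = 105.6820 × 1.033602 = €109.23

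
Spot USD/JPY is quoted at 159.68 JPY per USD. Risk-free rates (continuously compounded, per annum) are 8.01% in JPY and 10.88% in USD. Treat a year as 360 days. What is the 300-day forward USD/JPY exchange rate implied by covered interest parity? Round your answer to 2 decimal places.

F = S·e^((r_JPY − r_USD)T) = 159.68 · e^((0.0801 − 0.1088) × 300/360)
= 159.68 · e^-0.023917 = 159.68 × 0.976367
F = 155.91 JPY per USD

155.91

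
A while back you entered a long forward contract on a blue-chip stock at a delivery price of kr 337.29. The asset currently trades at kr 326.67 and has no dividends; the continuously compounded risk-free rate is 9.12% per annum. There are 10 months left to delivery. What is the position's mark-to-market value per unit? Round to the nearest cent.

Current fair forward for the remaining 10 months: F = S·e^(r·T), r = 0.0912
F = 326.67 · e^(0.0912 × 10/12) = 326.67 × 1.078963 = 352.4648
Value of long forward = (F − K)·e^(−rT) = (352.4648 − 337.29) · e^(−0.0912·10/12)
= 15.1748 × 0.926816 = 14.06

kr 14.06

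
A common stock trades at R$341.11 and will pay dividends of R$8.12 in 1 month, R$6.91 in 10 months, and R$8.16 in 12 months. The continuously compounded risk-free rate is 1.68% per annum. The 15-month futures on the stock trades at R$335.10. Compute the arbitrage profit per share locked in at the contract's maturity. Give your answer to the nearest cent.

PV(dividends) I = 8.12·e^(−0.0168·1/12) + 6.91·e^(−0.0168·10/12) + 8.16·e^(−0.0168·12/12) = 22.9466
Fair futures F* = (S − I)·e^(rT) = (341.11 − 22.9466)·e^0.021000 = 318.1634 × 1.021222 = 324.9155
Market R$335.10 > fair 324.9155: forward overpriced → cash-and-carry (borrow at r, buy the stock and collect the dividends, short the forward).
Profit at T = |F_mkt − F*| = |335.10 − 324.9155| = R$10.18 per share

R$10.18 per share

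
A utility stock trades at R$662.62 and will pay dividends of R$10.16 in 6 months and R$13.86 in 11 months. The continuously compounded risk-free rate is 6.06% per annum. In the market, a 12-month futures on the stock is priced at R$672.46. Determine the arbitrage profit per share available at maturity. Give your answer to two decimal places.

R$7.15 per share

PV(dividends) I = 10.16·e^(−0.0606·6/12) + 13.86·e^(−0.0606·11/12) = 22.9678
Fair futures F* = (S − I)·e^(rT) = (662.62 − 22.9678)·e^0.060600 = 639.6522 × 1.062474 = 679.6138
Market R$672.46 < fair 679.6138: forward underpriced → reverse cash-and-carry (short the stock, invest proceeds at r, pay the dividends, go long the forward).
Profit at T = |F_mkt − F*| = |672.46 − 679.6138| = R$7.15 per share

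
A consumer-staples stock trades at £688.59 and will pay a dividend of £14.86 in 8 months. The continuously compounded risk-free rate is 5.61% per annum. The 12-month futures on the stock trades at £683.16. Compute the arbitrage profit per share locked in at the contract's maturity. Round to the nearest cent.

PV(dividends) I = 14.86·e^(−0.0561·8/12) = 14.3145
Fair futures F* = (S − I)·e^(rT) = (688.59 − 14.3145)·e^0.056100 = 674.2755 × 1.057703 = 713.1832
Market £683.16 < fair 713.1832: forward underpriced → reverse cash-and-carry (short the stock, invest proceeds at r, pay the dividends, go long the forward).
Profit at T = |F_mkt − F*| = |683.16 − 713.1832| = £30.02 per share

£30.02 per share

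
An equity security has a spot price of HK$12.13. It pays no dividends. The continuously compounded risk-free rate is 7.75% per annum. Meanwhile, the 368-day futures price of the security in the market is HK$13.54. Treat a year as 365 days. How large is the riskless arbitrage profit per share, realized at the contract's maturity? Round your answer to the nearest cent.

Fair futures: F* = S·e^(carry·T), with carry = r = 0.0775
F* = 12.13 · e^(0.0775 × 368/365) = 12.13 · e^0.078137 = 12.13 × 1.081271 = HK$13.1158
Market HK$13.54 > fair HK$13.1158: forward overpriced → cash-and-carry (buy spot, short the forward).
At maturity, profit = |F_mkt − F*| = |13.54 − 13.1158| = HK$0.42 per share

HK$0.42 per share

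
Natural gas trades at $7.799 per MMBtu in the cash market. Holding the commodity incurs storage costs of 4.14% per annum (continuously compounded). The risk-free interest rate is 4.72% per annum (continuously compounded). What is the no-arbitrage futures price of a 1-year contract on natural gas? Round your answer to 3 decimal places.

Net carry = r + u − y = 0.0472 + 0.0414 − 0.0000 = 0.0886
F = S·e^((r+u−y)T) = 7.799 · e^(0.0886 × 1) = 7.799 · e^0.088600
= 7.799 × 1.092644 = $8.522 per MMBtu

$8.522 per MMBtu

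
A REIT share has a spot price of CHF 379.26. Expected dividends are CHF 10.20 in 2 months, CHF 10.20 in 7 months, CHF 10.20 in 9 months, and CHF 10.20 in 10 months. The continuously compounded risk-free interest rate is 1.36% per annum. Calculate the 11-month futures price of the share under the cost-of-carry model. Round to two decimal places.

PV(dividends) I = 10.20·e^(−0.0136·2/12) + 10.20·e^(−0.0136·7/12) + 10.20·e^(−0.0136·9/12) + 10.20·e^(−0.0136·10/12)
I = 10.1769 + 10.1194 + 10.0965 + 10.0851 = 40.4779
F = (S − I)·e^(rT) = (379.26 − 40.4779) · e^(0.0136·11/12)
= 338.7821 · e^0.012467 = 338.7821 × 1.012545 = CHF 343.03

CHF 343.03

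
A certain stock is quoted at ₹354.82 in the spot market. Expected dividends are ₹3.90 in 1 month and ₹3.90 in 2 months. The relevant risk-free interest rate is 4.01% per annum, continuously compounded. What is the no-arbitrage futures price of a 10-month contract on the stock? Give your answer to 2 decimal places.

₹358.85

PV(dividends) I = 3.90·e^(−0.0401·1/12) + 3.90·e^(−0.0401·2/12)
I = 3.8870 + 3.8740 = 7.7610
F = (S − I)·e^(rT) = (354.82 − 7.7610) · e^(0.0401·10/12)
= 347.0590 · e^0.033417 = 347.0590 × 1.033982 = ₹358.85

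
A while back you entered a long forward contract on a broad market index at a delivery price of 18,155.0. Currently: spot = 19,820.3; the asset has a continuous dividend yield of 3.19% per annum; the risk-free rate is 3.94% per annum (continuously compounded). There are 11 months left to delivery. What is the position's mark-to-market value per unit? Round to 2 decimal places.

1738.11

Current fair forward for the remaining 11 months: F = S·e^((r − q)·T), (r − q) = 0.0394 − 0.0319 = 0.0075
F = 19820.3 · e^(0.0075 × 11/12) = 19820.3 × 1.00689869 = 19957.0341
Value of long forward = (F − K)·e^(−rT) = (19957.0341 − 18155.0) · e^(−0.0394·11/12)
= 1802.0341 × 0.96452776 = 1738.11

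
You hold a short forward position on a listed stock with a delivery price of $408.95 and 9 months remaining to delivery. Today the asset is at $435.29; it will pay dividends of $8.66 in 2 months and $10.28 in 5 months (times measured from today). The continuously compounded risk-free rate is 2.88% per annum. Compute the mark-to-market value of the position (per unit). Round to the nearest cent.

PV(remaining dividends) I = 8.66·e^(−0.0288·2/12) + 10.28·e^(−0.0288·5/12) = 18.7759
Current forward F = (S − I)·e^(rT) = (435.29 − 18.7759)·e^(0.0288·9/12) = 416.5141 × 1.021835 = 425.6087
Value (long) = (F − K)·e^(−rT) = (425.6087 − 408.95) × 0.978632 = 16.3027
Short position value = −(long value) = -$16.30

-$16.30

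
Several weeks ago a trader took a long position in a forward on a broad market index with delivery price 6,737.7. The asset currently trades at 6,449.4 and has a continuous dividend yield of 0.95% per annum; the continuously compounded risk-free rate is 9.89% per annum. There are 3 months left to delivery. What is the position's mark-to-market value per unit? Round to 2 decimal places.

-139.05

Current fair forward for the remaining 3 months: F = S·e^((r − q)·T), (r − q) = 0.0989 − 0.0095 = 0.0894
F = 6449.4 · e^(0.0894 × 3/12) = 6449.4 × 1.02260163 = 6595.1670
Value of long forward = (F − K)·e^(−rT) = (6595.1670 − 6737.7) · e^(−0.0989·3/12)
= -142.5330 × 0.97557816 = -139.05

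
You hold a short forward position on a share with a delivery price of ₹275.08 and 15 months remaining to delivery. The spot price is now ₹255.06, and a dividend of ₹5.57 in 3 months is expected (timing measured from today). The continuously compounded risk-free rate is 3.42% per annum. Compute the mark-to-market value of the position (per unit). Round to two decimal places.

₹14.03

PV(remaining dividends) I = 5.57·e^(−0.0342·3/12) = 5.5226
Current forward F = (S − I)·e^(rT) = (255.06 − 5.5226)·e^(0.0342·15/12) = 249.5374 × 1.043677 = 260.4364
Value (long) = (F − K)·e^(−rT) = (260.4364 − 275.08) × 0.958151 = -14.0308
Short position value = −(long value) = ₹14.03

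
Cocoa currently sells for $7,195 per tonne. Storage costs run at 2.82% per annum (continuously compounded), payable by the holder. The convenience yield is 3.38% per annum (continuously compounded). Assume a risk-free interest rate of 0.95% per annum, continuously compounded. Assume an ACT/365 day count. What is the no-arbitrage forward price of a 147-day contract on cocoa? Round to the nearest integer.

$7,206 per tonne

Net carry = r + u − y = 0.0095 + 0.0282 − 0.0338 = 0.0039
F = S·e^((r+u−y)T) = 7195 · e^(0.0039 × 147/365) = 7195 · e^0.001571
= 7195 × 1.001572 = $7,206 per tonne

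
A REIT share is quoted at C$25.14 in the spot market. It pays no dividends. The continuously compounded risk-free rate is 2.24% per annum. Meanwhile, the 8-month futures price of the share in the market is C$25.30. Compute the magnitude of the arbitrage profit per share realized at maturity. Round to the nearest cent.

Fair futures: F* = S·e^(carry·T), with carry = r = 0.0224
F* = 25.14 · e^(0.0224 × 8/12) = 25.14 · e^0.014933 = 25.14 × 1.015045 = C$25.5182
Market C$25.30 < fair C$25.5182: forward underpriced → reverse cash-and-carry (short spot, go long the forward).
At maturity, profit = |F_mkt − F*| = |25.30 − 25.5182| = C$0.22 per share

C$0.22 per share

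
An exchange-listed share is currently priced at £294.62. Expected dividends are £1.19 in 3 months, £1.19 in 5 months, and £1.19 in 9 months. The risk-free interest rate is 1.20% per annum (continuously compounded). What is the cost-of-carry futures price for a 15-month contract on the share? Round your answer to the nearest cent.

£295.47

PV(dividends) I = 1.19·e^(−0.0120·3/12) + 1.19·e^(−0.0120·5/12) + 1.19·e^(−0.0120·9/12)
I = 1.1864 + 1.1841 + 1.1793 = 3.5498
F = (S − I)·e^(rT) = (294.62 − 3.5498) · e^(0.0120·15/12)
= 291.0702 · e^0.015000 = 291.0702 × 1.015113 = £295.47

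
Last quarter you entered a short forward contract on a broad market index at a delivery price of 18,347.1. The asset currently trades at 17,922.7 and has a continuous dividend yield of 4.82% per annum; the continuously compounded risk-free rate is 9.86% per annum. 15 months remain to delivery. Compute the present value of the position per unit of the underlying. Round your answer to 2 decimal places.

Current fair forward for the remaining 15 months: F = S·e^((r − q)·T), (r − q) = 0.0986 − 0.0482 = 0.0504
F = 17922.7 · e^(0.0504 × 15/12) = 17922.7 × 1.06502684 = 19088.1565
Value of long forward = (F − K)·e^(−rT) = (19088.1565 − 18347.1) · e^(−0.0986·15/12)
= 741.0565 × 0.88404262 = 655.13
Short position value = −(long value) = -655.13

-655.13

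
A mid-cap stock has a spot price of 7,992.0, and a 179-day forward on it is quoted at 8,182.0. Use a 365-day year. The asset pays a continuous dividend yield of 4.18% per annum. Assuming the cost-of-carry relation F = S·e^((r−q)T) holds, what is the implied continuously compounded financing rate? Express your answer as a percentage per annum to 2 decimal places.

From F = S·e^((r−q)T): (r − q) = ln(F/S)/T
ln(8182.0/7992.0) = ln(1.023774) = 0.023496
(r − q) = 0.023496 / (179/365) = 0.047911
r = ln(F/S)/T + q = 0.047911 + 0.0418 = 0.089711
r = 8.97%

8.97%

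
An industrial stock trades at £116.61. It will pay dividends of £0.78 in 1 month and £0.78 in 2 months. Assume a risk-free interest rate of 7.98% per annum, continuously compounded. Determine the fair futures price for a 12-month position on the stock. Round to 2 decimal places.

PV(dividends) I = 0.78·e^(−0.0798·1/12) + 0.78·e^(−0.0798·2/12)
I = 0.7748 + 0.7697 = 1.5445
F = (S − I)·e^(rT) = (116.61 − 1.5445) · e^(0.0798·12/12)
= 115.0655 · e^0.079800 = 115.0655 × 1.083070 = £124.62

£124.62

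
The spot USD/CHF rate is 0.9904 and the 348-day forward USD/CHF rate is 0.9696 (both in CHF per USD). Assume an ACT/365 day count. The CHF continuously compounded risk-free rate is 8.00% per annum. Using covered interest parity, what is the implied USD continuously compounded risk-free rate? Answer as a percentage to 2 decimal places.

10.23%

F = S·e^((r_CHF − r_USD)T) ⇒ r_USD = r_CHF − ln(F/S)/T
ln(0.9696/0.9904) = -0.021225; /(348/365) = -0.022262
r_USD = 0.0800 + 0.022262 = 0.102262
r_USD = 10.23%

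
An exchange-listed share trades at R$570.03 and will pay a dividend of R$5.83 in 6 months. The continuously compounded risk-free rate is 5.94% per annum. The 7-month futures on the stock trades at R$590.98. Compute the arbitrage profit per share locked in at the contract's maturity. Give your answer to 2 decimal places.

PV(dividends) I = 5.83·e^(−0.0594·6/12) = 5.6594
Fair futures F* = (S − I)·e^(rT) = (570.03 − 5.6594)·e^0.034650 = 564.3706 × 1.035257 = 584.2686
Market R$590.98 > fair 584.2686: forward overpriced → cash-and-carry (borrow at r, buy the stock and collect the dividends, short the forward).
Profit at T = |F_mkt − F*| = |590.98 − 584.2686| = R$6.71 per share

R$6.71 per share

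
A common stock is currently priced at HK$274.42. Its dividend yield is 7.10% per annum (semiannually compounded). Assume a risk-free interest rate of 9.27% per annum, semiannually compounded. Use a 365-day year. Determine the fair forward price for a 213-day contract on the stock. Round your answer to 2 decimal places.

HK$277.78

F = S · (1+r/2)^(2T) / (1+q/2)^(2T)
= 274.42 × 1.054303 / 1.041555 = 274.42 × 1.012239
F = HK$277.78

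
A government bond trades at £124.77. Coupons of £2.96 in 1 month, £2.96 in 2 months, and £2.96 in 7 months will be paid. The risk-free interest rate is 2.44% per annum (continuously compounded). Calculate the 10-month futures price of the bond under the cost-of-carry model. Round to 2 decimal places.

PV(coupons) I = 2.96·e^(−0.0244·1/12) + 2.96·e^(−0.0244·2/12) + 2.96·e^(−0.0244·7/12)
I = 2.9540 + 2.9480 + 2.9182 = 8.8202
F = (S − I)·e^(rT) = (124.77 − 8.8202) · e^(0.0244·10/12)
= 115.9498 · e^0.020333 = 115.9498 × 1.020541 = £118.33

£118.33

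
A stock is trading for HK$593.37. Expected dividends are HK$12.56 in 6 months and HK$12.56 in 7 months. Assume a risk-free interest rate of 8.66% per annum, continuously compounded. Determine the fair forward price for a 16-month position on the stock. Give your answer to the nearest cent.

PV(dividends) I = 12.56·e^(−0.0866·6/12) + 12.56·e^(−0.0866·7/12)
I = 12.0278 + 11.9413 = 23.9691
F = (S − I)·e^(rT) = (593.37 − 23.9691) · e^(0.0866·16/12)
= 569.4009 · e^0.115467 = 569.4009 × 1.122397 = HK$639.09

HK$639.09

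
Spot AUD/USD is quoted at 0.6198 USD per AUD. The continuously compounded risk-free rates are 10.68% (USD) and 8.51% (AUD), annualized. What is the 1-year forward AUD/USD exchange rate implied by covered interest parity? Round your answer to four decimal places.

F = S·e^((r_USD − r_AUD)T) = 0.6198 · e^((0.1068 − 0.0851) × 1)
= 0.6198 · e^0.021700 = 0.6198 × 1.021937
F = 0.6334 USD per AUD

0.6334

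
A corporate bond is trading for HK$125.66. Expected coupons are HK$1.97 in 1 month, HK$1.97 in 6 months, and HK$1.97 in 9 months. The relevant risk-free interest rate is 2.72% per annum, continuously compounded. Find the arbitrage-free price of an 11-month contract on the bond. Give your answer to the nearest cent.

HK$122.85

PV(coupons) I = 1.97·e^(−0.0272·1/12) + 1.97·e^(−0.0272·6/12) + 1.97·e^(−0.0272·9/12)
I = 1.9655 + 1.9434 + 1.9302 = 5.8391
F = (S − I)·e^(rT) = (125.66 − 5.8391) · e^(0.0272·11/12)
= 119.8209 · e^0.024933 = 119.8209 × 1.025246 = HK$122.85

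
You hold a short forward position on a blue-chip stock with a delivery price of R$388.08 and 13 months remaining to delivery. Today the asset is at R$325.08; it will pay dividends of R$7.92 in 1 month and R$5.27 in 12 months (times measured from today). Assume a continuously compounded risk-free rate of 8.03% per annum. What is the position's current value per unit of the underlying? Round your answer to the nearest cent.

R$43.40

PV(remaining dividends) I = 7.92·e^(−0.0803·1/12) + 5.27·e^(−0.0803·12/12) = 12.7305
Current forward F = (S − I)·e^(rT) = (325.08 − 12.7305)·e^(0.0803·13/12) = 312.3495 × 1.090888 = 340.7383
Value (long) = (F − K)·e^(−rT) = (340.7383 − 388.08) × 0.916685 = -43.3974
Short position value = −(long value) = R$43.40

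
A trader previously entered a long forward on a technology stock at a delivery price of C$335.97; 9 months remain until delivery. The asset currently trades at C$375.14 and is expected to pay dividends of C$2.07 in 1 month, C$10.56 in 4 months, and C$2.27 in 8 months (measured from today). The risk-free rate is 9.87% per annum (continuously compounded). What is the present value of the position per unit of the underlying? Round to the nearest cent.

PV(remaining dividends) I = 2.07·e^(−0.0987·1/12) + 10.56·e^(−0.0987·4/12) + 2.27·e^(−0.0987·8/12) = 14.3967
Current forward F = (S − I)·e^(rT) = (375.14 − 14.3967)·e^(0.0987·9/12) = 360.7433 × 1.076834 = 388.4607
Value (long) = (F − K)·e^(−rT) = (388.4607 − 335.97) × 0.928648 = 48.7454
Value = C$48.75

C$48.75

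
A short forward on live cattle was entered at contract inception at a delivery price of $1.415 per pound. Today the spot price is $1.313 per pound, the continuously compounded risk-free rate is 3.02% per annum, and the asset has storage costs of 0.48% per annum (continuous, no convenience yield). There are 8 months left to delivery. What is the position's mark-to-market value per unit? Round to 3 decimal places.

Current fair forward for the remaining 8 months: F = S·e^((r + u)·T), (r + u) = 0.0302 + 0.0048 = 0.0350
F = 1.313 · e^(0.0350 × 8/12) = 1.313 × 1.023608 = 1.3440
Value of long forward = (F − K)·e^(−rT) = (1.3440 − 1.415) · e^(−0.0302·8/12)
= -0.0710 × 0.980068 = -0.070
Short position value = −(long value) = $0.070

$0.070 per pound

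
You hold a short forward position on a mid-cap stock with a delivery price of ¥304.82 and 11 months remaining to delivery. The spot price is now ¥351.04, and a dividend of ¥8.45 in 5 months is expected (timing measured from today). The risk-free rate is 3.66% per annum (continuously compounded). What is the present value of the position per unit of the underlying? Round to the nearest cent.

PV(remaining dividends) I = 8.45·e^(−0.0366·5/12) = 8.3221
Current forward F = (S − I)·e^(rT) = (351.04 − 8.3221)·e^(0.0366·11/12) = 342.7179 × 1.034119 = 354.4111
Value (long) = (F − K)·e^(−rT) = (354.4111 − 304.82) × 0.967007 = 47.9549
Short position value = −(long value) = -¥47.95

-¥47.95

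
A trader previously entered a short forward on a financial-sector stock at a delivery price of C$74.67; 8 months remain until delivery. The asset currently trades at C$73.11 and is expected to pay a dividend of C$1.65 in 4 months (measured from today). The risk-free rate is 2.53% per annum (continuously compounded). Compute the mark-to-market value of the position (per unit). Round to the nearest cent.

PV(remaining dividends) I = 1.65·e^(−0.0253·4/12) = 1.6361
Current forward F = (S − I)·e^(rT) = (73.11 − 1.6361)·e^(0.0253·8/12) = 71.4739 × 1.017010 = 72.6897
Value (long) = (F − K)·e^(−rT) = (72.6897 − 74.67) × 0.983275 = -1.9472
Short position value = −(long value) = C$1.95

C$1.95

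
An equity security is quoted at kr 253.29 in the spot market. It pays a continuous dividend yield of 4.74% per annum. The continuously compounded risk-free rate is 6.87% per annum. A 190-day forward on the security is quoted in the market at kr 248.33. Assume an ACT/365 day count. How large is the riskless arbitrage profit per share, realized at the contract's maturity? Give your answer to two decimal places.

kr 7.78 per share

Fair forward: F* = S·e^(carry·T), with carry = (r − q) = 0.0687 − 0.0474 = 0.0213
F* = 253.29 · e^(0.0213 × 190/365) = 253.29 · e^0.011088 = 253.29 × 1.011150 = kr 256.1142
Market kr 248.33 < fair kr 256.1142: forward underpriced → reverse cash-and-carry (short spot, go long the forward).
At maturity, profit = |F_mkt − F*| = |248.33 − 256.1142| = kr 7.78 per share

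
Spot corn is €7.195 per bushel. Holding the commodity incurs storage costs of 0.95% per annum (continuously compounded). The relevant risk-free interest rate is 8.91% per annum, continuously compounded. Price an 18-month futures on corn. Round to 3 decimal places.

€8.342 per bushel

Net carry = r + u − y = 0.0891 + 0.0095 − 0.0000 = 0.0986
F = S·e^((r+u−y)T) = 7.195 · e^(0.0986 × 18/12) = 7.195 · e^0.147900
= 7.195 × 1.159397 = €8.342 per bushel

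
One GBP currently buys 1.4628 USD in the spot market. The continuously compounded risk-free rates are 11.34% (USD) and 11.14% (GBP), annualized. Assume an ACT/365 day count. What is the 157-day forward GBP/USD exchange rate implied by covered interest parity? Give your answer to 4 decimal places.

1.4641

F = S·e^((r_USD − r_GBP)T) = 1.4628 · e^((0.1134 − 0.1114) × 157/365)
= 1.4628 · e^0.000860 = 1.4628 × 1.000860
F = 1.4641 USD per GBP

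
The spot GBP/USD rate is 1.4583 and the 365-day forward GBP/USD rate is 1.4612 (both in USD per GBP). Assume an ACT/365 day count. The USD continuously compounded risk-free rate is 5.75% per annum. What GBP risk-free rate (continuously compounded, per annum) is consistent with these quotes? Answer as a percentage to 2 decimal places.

F = S·e^((r_USD − r_GBP)T) ⇒ r_GBP = r_USD − ln(F/S)/T
ln(1.4612/1.4583) = 0.001987; /(365/365) = 0.001987
r_GBP = 0.0575 − 0.001987 = 0.055513
r_GBP = 5.55%

5.55%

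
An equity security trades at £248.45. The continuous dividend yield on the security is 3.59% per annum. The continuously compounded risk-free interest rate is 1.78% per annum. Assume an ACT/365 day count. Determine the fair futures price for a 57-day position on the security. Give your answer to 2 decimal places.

F = S·e^((r − q)T) = 248.45 · e^((0.0178 − 0.0359) × 57/365)
= 248.45 · e^-0.002827 = 248.45 × 0.997177
F = £247.75

£247.75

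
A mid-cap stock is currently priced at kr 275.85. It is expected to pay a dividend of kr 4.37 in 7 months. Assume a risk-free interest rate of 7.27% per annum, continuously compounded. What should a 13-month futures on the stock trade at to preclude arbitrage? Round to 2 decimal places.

kr 293.92

PV(dividends) I = 4.37·e^(−0.0727·7/12)
I = 4.1886
F = (S − I)·e^(rT) = (275.85 − 4.1886) · e^(0.0727·13/12)
= 271.6614 · e^0.078758 = 271.6614 × 1.081942 = kr 293.92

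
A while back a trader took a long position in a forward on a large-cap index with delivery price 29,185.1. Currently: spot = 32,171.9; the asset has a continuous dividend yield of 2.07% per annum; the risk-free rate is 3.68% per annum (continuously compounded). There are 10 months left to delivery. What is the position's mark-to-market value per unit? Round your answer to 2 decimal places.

3318.02

Current fair forward for the remaining 10 months: F = S·e^((r − q)·T), (r − q) = 0.0368 − 0.0207 = 0.0161
F = 32171.9 · e^(0.0161 × 10/12) = 32171.9 × 1.01350707 = 32606.4481
Value of long forward = (F − K)·e^(−rT) = (32606.4481 − 29185.1) · e^(−0.0368·10/12)
= 3421.3481 × 0.96979879 = 3318.02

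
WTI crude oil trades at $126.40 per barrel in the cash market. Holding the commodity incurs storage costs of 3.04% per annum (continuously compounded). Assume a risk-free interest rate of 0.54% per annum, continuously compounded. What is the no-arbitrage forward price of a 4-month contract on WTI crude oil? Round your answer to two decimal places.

Net carry = r + u − y = 0.0054 + 0.0304 − 0.0000 = 0.0358
F = S·e^((r+u−y)T) = 126.40 · e^(0.0358 × 4/12) = 126.40 · e^0.011933
= 126.40 × 1.012004 = $127.92 per barrel

$127.92 per barrel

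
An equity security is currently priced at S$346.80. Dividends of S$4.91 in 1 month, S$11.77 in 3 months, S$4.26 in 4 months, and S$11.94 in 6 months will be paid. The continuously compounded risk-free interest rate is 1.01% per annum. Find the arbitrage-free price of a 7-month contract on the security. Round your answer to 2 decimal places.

PV(dividends) I = 4.91·e^(−0.0101·1/12) + 11.77·e^(−0.0101·3/12) + 4.26·e^(−0.0101·4/12) + 11.94·e^(−0.0101·6/12)
I = 4.9059 + 11.7403 + 4.2457 + 11.8799 = 32.7718
F = (S − I)·e^(rT) = (346.80 − 32.7718) · e^(0.0101·7/12)
= 314.0282 · e^0.005892 = 314.0282 × 1.005909 = S$315.88

S$315.88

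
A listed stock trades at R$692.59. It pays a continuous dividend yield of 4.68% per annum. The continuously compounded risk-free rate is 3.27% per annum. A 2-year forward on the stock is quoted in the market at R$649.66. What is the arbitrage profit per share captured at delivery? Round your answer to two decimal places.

Fair forward: F* = S·e^(carry·T), with carry = (r − q) = 0.0327 − 0.0468 = -0.0141
F* = 692.59 · e^(-0.0141 × 2) = 692.59 · e^-0.028200 = 692.59 × 0.972194 = R$673.3318
Market R$649.66 < fair R$673.3318: forward underpriced → reverse cash-and-carry (short spot, go long the forward).
At maturity, profit = |F_mkt − F*| = |649.66 − 673.3318| = R$23.67 per share

R$23.67 per share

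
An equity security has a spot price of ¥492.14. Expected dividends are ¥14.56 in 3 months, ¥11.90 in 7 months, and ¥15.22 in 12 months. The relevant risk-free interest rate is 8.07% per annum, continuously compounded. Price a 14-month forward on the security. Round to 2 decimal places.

PV(dividends) I = 14.56·e^(−0.0807·3/12) + 11.90·e^(−0.0807·7/12) + 15.22·e^(−0.0807·12/12)
I = 14.2692 + 11.3528 + 14.0400 = 39.6620
F = (S − I)·e^(rT) = (492.14 − 39.6620) · e^(0.0807·14/12)
= 452.4780 · e^0.094150 = 452.4780 × 1.098725 = ¥497.15

¥497.15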